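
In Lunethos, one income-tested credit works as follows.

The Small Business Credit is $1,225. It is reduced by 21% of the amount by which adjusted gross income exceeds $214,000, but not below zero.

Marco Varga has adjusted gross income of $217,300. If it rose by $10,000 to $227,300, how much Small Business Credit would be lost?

$532

At $217,300 — 21% of the $3,300 excess over $214,000 is $693; credit = $1,225 − $693 = $532.
At $227,300 — 21% of the $13,300 excess over $214,000 is $2,793 ≥ base, so the credit is $0.
Lost: $532 − $0 = $532.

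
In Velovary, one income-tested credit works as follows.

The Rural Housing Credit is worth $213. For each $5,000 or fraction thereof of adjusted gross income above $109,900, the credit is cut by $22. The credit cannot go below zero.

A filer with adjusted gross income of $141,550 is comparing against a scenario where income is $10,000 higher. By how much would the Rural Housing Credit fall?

At $141,550 — income exceeds $109,900 by $31,650, which is 7 full-or-partial $5,000 increments; reduction = 7 × $22 = $154, leaving $59.
At $151,550 — income exceeds $109,900 by $41,650, which is 9 full-or-partial $5,000 increments; reduction = 9 × $22 = $198, leaving $15.
Lost: $59 − $15 = $44.

$44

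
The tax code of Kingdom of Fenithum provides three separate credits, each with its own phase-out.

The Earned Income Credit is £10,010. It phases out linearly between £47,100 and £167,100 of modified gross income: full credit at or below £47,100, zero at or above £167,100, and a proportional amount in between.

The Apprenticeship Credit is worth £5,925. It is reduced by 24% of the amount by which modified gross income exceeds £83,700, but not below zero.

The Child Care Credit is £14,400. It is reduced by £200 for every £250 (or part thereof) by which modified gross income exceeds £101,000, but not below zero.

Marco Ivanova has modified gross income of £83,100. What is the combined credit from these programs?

£27,332

Earned Income Credit: £83,100 is £36,000 into a £120,000 phase-out range, leaving 84,000/120,000 of the credit: £10,010 × 84,000/120,000 = £7,007.
Apprenticeship Credit: £83,100 is at or below the £83,700 threshold, so the full £5,925 applies.
Child Care Credit: £83,100 is at or below the £101,000 threshold, so the full £14,400 applies.
Total: £7,007 + £5,925 + £14,400 = £27,332.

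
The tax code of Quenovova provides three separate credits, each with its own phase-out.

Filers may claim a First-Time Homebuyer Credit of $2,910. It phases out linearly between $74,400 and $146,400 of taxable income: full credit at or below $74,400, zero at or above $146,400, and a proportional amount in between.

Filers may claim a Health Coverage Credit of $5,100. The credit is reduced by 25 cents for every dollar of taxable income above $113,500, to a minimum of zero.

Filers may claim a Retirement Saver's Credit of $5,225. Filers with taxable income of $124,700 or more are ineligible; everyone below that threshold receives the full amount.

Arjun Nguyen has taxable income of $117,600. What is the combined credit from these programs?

First-Time Homebuyer Credit: $117,600 is $43,200 into a $72,000 phase-out range, leaving 28,800/72,000 of the credit: $2,910 × 28,800/72,000 = $1,164.
Health Coverage Credit: 25% of the $4,100 excess over $113,500 is $1,025; credit = $5,100 − $1,025 = $4,075.
Retirement Saver's Credit: $117,600 is below the $124,700 cutoff, so the full $5,225 applies.
Total: $1,164 + $4,075 + $5,225 = $10,464.

$10,464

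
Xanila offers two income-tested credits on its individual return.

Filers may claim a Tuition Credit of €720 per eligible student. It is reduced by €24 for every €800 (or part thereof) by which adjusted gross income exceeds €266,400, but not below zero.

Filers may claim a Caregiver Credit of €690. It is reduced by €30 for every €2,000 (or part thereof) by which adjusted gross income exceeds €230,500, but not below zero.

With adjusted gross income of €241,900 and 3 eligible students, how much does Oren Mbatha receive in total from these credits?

Tuition Credit: base = 3 × €720 = €2,160. €241,900 is at or below the €266,400 threshold, so the full €2,160 applies.
Caregiver Credit: income exceeds €230,500 by €11,400, which is 6 full-or-partial €2,000 increments; reduction = 6 × €30 = €180, leaving €510.
Total: €2,160 + €510 = €2,670.

€2,670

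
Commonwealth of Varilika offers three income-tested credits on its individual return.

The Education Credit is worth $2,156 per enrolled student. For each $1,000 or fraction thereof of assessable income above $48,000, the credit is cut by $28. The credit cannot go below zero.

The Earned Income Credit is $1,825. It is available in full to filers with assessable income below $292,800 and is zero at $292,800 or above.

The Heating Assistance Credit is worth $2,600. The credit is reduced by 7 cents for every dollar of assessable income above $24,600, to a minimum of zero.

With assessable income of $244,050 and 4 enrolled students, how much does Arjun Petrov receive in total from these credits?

Education Credit: base = 4 × $2,156 = $8,624. income exceeds $48,000 by $196,050, which is 197 full-or-partial $1,000 increments; reduction = 197 × $28 = $5,516, leaving $3,108.
Earned Income Credit: $244,050 is below the $292,800 cutoff, so the full $1,825 applies.
Heating Assistance Credit: 7% of the $219,450 excess over $24,600 is $15,361.50 ≥ base, so the credit is $0.
Total: $3,108 + $1,825 + $0 = $4,933.

$4,933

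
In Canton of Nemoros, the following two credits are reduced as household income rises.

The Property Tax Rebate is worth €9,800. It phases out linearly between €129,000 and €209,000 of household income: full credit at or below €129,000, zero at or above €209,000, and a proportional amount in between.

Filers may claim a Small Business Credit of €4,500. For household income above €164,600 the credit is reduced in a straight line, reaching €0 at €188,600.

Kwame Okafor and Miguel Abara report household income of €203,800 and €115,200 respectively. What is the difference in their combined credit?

Kwame (€203,800): Property Tax Rebate: €203,800 is €74,800 into a €80,000 phase-out range, leaving 5,200/80,000 of the credit: €9,800 × 5,200/80,000 = €637. Small Business Credit: €203,800 is at or above €188,600, so the credit is €0. total €637 + €0 = €637
Miguel (€115,200): Property Tax Rebate: €115,200 is at or below the €129,000 threshold, so the full €9,800 applies. Small Business Credit: €115,200 is at or below the €164,600 threshold, so the full €4,500 applies. total €9,800 + €4,500 = €14,300
Difference: |€637 − €14,300| = €13,663.

€13,663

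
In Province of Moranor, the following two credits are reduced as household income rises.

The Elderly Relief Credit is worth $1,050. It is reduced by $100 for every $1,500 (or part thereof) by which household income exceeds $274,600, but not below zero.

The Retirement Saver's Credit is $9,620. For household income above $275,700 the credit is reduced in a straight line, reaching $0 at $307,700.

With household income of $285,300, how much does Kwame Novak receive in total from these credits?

$6,984

Elderly Relief Credit: income exceeds $274,600 by $10,700, which is 8 full-or-partial $1,500 increments; reduction = 8 × $100 = $800, leaving $250.
Retirement Saver's Credit: $285,300 is $9,600 into a $32,000 phase-out range, leaving 22,400/32,000 of the credit: $9,620 × 22,400/32,000 = $6,734.
Total: $250 + $6,734 = $6,984.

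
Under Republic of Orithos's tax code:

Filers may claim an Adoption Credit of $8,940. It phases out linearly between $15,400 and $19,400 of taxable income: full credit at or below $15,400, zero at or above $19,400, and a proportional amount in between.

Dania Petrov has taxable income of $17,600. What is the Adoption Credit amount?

Adoption Credit: $17,600 is $2,200 into a $4,000 phase-out range, leaving 1,800/4,000 of the credit: $8,940 × 1,800/4,000 = $4,023.

$4,023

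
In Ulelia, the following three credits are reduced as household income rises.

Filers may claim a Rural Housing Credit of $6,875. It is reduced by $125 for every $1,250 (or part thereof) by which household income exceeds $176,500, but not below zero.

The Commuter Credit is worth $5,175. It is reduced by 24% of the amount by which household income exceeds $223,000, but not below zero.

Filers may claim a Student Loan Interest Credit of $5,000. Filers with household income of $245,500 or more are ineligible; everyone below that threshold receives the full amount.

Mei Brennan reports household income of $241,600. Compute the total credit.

Rural Housing Credit: income exceeds $176,500 by $65,100, which is 53 full-or-partial $1,250 increments; reduction = 53 × $125 = $6,625, leaving $250.
Commuter Credit: 24% of the $18,600 excess over $223,000 is $4,464; credit = $5,175 − $4,464 = $711.
Student Loan Interest Credit: $241,600 is below the $245,500 cutoff, so the full $5,000 applies.
Total: $250 + $711 + $5,000 = $5,961.

$5,961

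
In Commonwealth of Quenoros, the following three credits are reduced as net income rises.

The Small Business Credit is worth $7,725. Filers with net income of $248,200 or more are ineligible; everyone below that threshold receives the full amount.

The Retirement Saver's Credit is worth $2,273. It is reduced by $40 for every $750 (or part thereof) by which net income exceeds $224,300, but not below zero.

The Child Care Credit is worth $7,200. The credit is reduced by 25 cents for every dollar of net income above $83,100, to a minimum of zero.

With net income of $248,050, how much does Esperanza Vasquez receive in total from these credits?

Small Business Credit: $248,050 is below the $248,200 cutoff, so the full $7,725 applies.
Retirement Saver's Credit: income exceeds $224,300 by $23,750, which is 32 full-or-partial $750 increments; reduction = 32 × $40 = $1,280, leaving $993.
Child Care Credit: 25% of the $164,950 excess over $83,100 is $41,237.50 ≥ base, so the credit is $0.
Total: $7,725 + $993 + $0 = $8,718.

$8,718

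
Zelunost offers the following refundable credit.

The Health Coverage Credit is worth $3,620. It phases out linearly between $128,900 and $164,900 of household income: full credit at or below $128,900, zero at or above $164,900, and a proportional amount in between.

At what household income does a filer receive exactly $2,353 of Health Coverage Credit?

$141,500

$2,353 is 2,353/3,620 of the full $3,620, so 1,267/3,620 of the $36,000 range has been used: income = $128,900 + $36,000 × 1,267/3,620 = $141,500.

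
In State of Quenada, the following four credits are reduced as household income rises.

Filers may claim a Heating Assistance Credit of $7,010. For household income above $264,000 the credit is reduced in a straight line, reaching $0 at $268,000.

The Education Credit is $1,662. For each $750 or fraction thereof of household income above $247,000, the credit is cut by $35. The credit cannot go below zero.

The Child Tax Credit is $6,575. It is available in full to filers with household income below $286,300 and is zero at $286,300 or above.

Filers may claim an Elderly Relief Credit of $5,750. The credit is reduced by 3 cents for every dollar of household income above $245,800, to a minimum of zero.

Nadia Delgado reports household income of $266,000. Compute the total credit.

Heating Assistance Credit: $266,000 is $2,000 into a $4,000 phase-out range, leaving 2,000/4,000 of the credit: $7,010 × 2,000/4,000 = $3,505.
Education Credit: income exceeds $247,000 by $19,000, which is 26 full-or-partial $750 increments; reduction = 26 × $35 = $910, leaving $752.
Child Tax Credit: $266,000 is below the $286,300 cutoff, so the full $6,575 applies.
Elderly Relief Credit: 3% of the $20,200 excess over $245,800 is $606; credit = $5,750 − $606 = $5,144.
Total: $3,505 + $752 + $6,575 + $5,144 = $15,976.

$15,976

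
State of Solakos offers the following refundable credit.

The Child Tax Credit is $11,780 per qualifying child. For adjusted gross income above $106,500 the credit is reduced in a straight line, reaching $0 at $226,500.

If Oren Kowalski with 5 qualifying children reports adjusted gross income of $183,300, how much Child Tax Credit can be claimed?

Child Tax Credit: base = 5 × $11,780 = $58,900. $183,300 is $76,800 into a $120,000 phase-out range, leaving 43,200/120,000 of the credit: $58,900 × 43,200/120,000 = $21,204.

$21,204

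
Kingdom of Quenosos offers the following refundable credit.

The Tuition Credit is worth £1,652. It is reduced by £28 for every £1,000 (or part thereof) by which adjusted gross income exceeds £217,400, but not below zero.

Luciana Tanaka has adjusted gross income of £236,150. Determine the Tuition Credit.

Tuition Credit: income exceeds £217,400 by £18,750, which is 19 full-or-partial £1,000 increments; reduction = 19 × £28 = £532, leaving £1,120.

£1,120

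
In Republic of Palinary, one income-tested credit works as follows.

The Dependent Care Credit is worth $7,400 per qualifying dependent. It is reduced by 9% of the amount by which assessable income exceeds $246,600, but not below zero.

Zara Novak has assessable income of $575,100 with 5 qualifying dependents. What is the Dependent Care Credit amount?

Dependent Care Credit: base = 5 × $7,400 = $37,000. 9% of the $328,500 excess over $246,600 is $29,565; credit = $37,000 − $29,565 = $7,435.

$7,435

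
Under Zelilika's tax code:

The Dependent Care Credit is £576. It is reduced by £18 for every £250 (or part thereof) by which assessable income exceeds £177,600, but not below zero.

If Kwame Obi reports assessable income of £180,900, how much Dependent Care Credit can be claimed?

Dependent Care Credit: income exceeds £177,600 by £3,300, which is 14 full-or-partial £250 increments; reduction = 14 × £18 = £252, leaving £324.

£324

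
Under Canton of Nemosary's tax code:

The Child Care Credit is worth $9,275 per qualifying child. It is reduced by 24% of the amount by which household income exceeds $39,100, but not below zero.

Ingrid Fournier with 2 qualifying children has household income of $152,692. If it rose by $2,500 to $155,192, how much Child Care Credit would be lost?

At $152,692 — base = 2 × $9,275 = $18,550. 24% of the $113,592 excess over $39,100 is $27,262.08 ≥ base, so the credit is $0.
At $155,192 — base = 2 × $9,275 = $18,550. 24% of the $116,092 excess over $39,100 is $27,862.08 ≥ base, so the credit is $0.
Lost: $0 − $0 = $0.

$0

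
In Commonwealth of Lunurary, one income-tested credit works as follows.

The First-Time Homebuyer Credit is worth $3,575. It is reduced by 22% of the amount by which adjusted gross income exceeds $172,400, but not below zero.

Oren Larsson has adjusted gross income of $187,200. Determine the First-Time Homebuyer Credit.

First-Time Homebuyer Credit: 22% of the $14,800 excess over $172,400 is $3,256; credit = $3,575 − $3,256 = $319.

$319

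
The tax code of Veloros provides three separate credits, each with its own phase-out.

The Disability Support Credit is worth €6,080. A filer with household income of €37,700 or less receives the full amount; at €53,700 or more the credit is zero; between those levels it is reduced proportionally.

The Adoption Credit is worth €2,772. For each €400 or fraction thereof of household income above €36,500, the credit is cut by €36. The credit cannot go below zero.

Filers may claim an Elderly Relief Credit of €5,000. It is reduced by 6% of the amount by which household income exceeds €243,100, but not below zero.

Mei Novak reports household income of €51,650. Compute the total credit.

Disability Support Credit: €51,650 is €13,950 into a €16,000 phase-out range, leaving 2,050/16,000 of the credit: €6,080 × 2,050/16,000 = €779.
Adoption Credit: income exceeds €36,500 by €15,150, which is 38 full-or-partial €400 increments; reduction = 38 × €36 = €1,368, leaving €1,404.
Elderly Relief Credit: €51,650 is at or below the €243,100 threshold, so the full €5,000 applies.
Total: €779 + €1,404 + €5,000 = €7,183.

€7,183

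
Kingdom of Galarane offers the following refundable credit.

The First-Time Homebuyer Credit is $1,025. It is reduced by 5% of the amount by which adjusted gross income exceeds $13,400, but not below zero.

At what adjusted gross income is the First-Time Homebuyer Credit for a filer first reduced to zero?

$33,900

The credit falls by 5% of each dollar above $13,400, so it reaches zero when the excess is $1,025 / 5% = $20,500: income = $13,400 + $20,500 = $33,900.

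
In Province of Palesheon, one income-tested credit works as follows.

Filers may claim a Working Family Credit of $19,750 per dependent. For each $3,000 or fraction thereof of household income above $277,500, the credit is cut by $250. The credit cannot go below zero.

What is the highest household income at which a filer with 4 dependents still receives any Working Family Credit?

Full credit = 4 × $19,750 = $79,000.
After 315 increments the reduction is 315 × $250 = $78,750, leaving $250; one more increment wipes it out. Increment 315 ends at excess 315 × $3,000 = $945,000, so the highest qualifying income is $277,500 + $945,000 = $1,222,500.

$1,222,500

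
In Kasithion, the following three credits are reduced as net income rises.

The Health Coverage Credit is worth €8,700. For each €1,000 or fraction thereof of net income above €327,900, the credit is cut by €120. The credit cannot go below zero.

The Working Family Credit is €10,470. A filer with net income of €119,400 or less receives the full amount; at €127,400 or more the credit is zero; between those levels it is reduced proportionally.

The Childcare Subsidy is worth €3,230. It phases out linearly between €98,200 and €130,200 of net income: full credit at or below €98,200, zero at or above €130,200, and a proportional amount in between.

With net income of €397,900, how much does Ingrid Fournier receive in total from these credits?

€300

Health Coverage Credit: income exceeds €327,900 by €70,000, which is 70 full-or-partial €1,000 increments; reduction = 70 × €120 = €8,400, leaving €300.
Working Family Credit: €397,900 is at or above €127,400, so the credit is €0.
Childcare Subsidy: €397,900 is at or above €130,200, so the credit is €0.
Total: €300 + €0 + €0 = €300.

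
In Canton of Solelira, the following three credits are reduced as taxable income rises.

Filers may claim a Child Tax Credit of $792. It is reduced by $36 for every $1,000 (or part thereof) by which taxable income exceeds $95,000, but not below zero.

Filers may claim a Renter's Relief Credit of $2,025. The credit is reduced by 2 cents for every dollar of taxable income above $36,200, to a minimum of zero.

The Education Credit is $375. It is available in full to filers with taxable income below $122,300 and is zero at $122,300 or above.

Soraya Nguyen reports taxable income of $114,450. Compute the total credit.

Child Tax Credit: income exceeds $95,000 by $19,450, which is 20 full-or-partial $1,000 increments; reduction = 20 × $36 = $720, leaving $72.
Renter's Relief Credit: 2% of the $78,250 excess over $36,200 is $1,565; credit = $2,025 − $1,565 = $460.
Education Credit: $114,450 is below the $122,300 cutoff, so the full $375 applies.
Total: $72 + $460 + $375 = $907.

$907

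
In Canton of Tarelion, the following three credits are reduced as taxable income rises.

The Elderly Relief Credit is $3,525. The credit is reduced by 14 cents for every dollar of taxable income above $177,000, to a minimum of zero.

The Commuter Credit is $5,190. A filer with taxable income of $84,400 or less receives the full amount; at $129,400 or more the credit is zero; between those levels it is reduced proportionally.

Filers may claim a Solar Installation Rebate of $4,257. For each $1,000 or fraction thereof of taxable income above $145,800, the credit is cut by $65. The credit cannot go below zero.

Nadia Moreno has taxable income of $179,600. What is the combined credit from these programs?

Elderly Relief Credit: 14% of the $2,600 excess over $177,000 is $364; credit = $3,525 − $364 = $3,161.
Commuter Credit: $179,600 is at or above $129,400, so the credit is $0.
Solar Installation Rebate: income exceeds $145,800 by $33,800, which is 34 full-or-partial $1,000 increments; reduction = 34 × $65 = $2,210, leaving $2,047.
Total: $3,161 + $0 + $2,047 = $5,208.

$5,208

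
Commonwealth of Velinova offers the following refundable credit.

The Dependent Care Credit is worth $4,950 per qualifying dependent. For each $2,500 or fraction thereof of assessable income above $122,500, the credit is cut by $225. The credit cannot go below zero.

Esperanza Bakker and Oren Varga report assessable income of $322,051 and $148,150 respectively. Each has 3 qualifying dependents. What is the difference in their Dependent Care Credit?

$12,375

Esperanza ($322,051): Dependent Care Credit: base = 3 × $4,950 = $14,850. income exceeds $122,500 by $199,551 → 80 increments × $225 = $18,000 ≥ base, so the credit is $0.
Oren ($148,150): Dependent Care Credit: base = 3 × $4,950 = $14,850. income exceeds $122,500 by $25,650, which is 11 full-or-partial $2,500 increments; reduction = 11 × $225 = $2,475, leaving $12,375.
Difference: |$0 − $12,375| = $12,375.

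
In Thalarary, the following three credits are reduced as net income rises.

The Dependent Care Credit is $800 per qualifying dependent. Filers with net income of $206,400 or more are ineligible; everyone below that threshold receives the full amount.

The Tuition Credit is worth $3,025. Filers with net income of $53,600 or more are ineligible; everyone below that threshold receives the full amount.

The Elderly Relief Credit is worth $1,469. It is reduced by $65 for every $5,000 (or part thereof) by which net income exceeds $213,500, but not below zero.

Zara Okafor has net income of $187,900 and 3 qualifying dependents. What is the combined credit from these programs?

Dependent Care Credit: base = 3 × $800 = $2,400. $187,900 is below the $206,400 cutoff, so the full $2,400 applies.
Tuition Credit: $187,900 meets or exceeds the $53,600 cutoff, so the credit is $0.
Elderly Relief Credit: $187,900 is at or below the $213,500 threshold, so the full $1,469 applies.
Total: $2,400 + $0 + $1,469 = $3,869.

$3,869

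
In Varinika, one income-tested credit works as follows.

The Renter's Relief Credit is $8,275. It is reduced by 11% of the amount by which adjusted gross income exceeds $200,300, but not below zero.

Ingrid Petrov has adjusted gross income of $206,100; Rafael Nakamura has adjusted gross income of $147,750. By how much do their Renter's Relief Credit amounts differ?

Ingrid ($206,100): Renter's Relief Credit: 11% of the $5,800 excess over $200,300 is $638; credit = $8,275 − $638 = $7,637.
Rafael ($147,750): Renter's Relief Credit: $147,750 is at or below the $200,300 threshold, so the full $8,275 applies.
Difference: |$7,637 − $8,275| = $638.

$638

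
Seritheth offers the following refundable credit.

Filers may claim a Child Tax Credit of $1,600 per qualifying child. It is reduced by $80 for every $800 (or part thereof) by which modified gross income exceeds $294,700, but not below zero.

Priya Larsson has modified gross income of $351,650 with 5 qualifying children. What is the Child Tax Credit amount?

Child Tax Credit: base = 5 × $1,600 = $8,000. income exceeds $294,700 by $56,950, which is 72 full-or-partial $800 increments; reduction = 72 × $80 = $5,760, leaving $2,240.

$2,240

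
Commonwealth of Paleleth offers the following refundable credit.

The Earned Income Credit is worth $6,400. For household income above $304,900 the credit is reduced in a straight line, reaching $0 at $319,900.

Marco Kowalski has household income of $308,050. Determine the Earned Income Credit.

Earned Income Credit: $308,050 is $3,150 into a $15,000 phase-out range, leaving 11,850/15,000 of the credit: $6,400 × 11,850/15,000 = $5,056.

$5,056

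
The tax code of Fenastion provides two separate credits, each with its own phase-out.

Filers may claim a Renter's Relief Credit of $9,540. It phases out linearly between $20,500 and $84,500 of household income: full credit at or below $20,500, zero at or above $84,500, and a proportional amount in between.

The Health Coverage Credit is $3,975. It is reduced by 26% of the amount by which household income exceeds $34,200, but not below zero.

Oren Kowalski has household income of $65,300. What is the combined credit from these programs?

$2,862

Renter's Relief Credit: $65,300 is $44,800 into a $64,000 phase-out range, leaving 19,200/64,000 of the credit: $9,540 × 19,200/64,000 = $2,862.
Health Coverage Credit: 26% of the $31,100 excess over $34,200 is $8,086 ≥ base, so the credit is $0.
Total: $2,862 + $0 = $2,862.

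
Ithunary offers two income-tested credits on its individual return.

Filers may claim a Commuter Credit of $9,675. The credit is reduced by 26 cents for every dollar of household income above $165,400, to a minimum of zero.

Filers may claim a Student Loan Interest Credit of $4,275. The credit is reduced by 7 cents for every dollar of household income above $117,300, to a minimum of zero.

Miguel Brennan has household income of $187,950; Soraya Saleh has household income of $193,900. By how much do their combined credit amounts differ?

Miguel ($187,950): Commuter Credit: 26% of the $22,550 excess over $165,400 is $5,863; credit = $9,675 − $5,863 = $3,812. Student Loan Interest Credit: 7% of the $70,650 excess over $117,300 is $4,945.50 ≥ base, so the credit is $0. total $3,812 + $0 = $3,812
Soraya ($193,900): Commuter Credit: 26% of the $28,500 excess over $165,400 is $7,410; credit = $9,675 − $7,410 = $2,265. Student Loan Interest Credit: 7% of the $76,600 excess over $117,300 is $5,362 ≥ base, so the credit is $0. total $2,265 + $0 = $2,265
Difference: |$3,812 − $2,265| = $1,547.

$1,547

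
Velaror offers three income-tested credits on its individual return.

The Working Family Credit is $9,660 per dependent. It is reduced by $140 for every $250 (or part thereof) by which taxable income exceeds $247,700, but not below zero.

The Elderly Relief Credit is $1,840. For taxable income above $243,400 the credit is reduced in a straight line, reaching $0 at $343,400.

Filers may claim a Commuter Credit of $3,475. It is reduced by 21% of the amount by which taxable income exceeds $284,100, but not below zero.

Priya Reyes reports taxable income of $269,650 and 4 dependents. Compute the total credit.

$31,152

Working Family Credit: base = 4 × $9,660 = $38,640. income exceeds $247,700 by $21,950, which is 88 full-or-partial $250 increments; reduction = 88 × $140 = $12,320, leaving $26,320.
Elderly Relief Credit: $269,650 is $26,250 into a $100,000 phase-out range, leaving 73,750/100,000 of the credit: $1,840 × 73,750/100,000 = $1,357.
Commuter Credit: $269,650 is at or below the $284,100 threshold, so the full $3,475 applies.
Total: $26,320 + $1,357 + $3,475 = $31,152.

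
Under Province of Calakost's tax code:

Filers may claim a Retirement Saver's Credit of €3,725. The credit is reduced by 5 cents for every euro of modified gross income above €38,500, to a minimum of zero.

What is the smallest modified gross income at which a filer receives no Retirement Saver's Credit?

The credit falls by 5% of each euro above €38,500, so it reaches zero when the excess is €3,725 / 5% = €74,500: income = €38,500 + €74,500 = €113,000.

€113,000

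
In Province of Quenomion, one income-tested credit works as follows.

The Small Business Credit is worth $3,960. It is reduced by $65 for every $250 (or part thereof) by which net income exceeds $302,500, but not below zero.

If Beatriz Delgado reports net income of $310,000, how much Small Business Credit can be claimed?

$2,010

Small Business Credit: income exceeds $302,500 by $7,500, which is 30 full-or-partial $250 increments; reduction = 30 × $65 = $1,950, leaving $2,010.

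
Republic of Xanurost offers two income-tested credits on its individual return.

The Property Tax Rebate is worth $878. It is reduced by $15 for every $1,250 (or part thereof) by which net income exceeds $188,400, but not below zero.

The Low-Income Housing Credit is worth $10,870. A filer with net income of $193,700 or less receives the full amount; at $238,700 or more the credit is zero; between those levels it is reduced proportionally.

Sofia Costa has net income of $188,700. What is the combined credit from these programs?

$11,733

Property Tax Rebate: income exceeds $188,400 by $300, which is 1 full-or-partial $1,250 increment; reduction = 1 × $15 = $15, leaving $863.
Low-Income Housing Credit: $188,700 is at or below the $193,700 threshold, so the full $10,870 applies.
Total: $863 + $10,870 = $11,733.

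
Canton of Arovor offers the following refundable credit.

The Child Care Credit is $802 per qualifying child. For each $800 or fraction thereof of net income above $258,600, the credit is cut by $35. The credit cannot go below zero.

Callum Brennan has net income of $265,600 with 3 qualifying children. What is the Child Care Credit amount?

$2,091

Child Care Credit: base = 3 × $802 = $2,406. income exceeds $258,600 by $7,000, which is 9 full-or-partial $800 increments; reduction = 9 × $35 = $315, leaving $2,091.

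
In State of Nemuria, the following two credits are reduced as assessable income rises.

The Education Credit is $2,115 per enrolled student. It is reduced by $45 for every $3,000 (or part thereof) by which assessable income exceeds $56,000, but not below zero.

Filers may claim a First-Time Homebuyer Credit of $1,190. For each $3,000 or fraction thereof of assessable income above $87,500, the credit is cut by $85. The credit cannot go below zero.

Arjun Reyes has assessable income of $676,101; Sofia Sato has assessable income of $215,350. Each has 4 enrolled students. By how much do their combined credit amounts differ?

$6,030

Arjun ($676,101): Education Credit: base = 4 × $2,115 = $8,460. income exceeds $56,000 by $620,101 → 207 increments × $45 = $9,315 ≥ base, so the credit is $0. First-Time Homebuyer Credit: income exceeds $87,500 by $588,601 → 197 increments × $85 = $16,745 ≥ base, so the credit is $0. total $0 + $0 = $0
Sofia ($215,350): Education Credit: base = 4 × $2,115 = $8,460. income exceeds $56,000 by $159,350, which is 54 full-or-partial $3,000 increments; reduction = 54 × $45 = $2,430, leaving $6,030. First-Time Homebuyer Credit: income exceeds $87,500 by $127,850 → 43 increments × $85 = $3,655 ≥ base, so the credit is $0. total $6,030 + $0 = $6,030
Difference: |$0 − $6,030| = $6,030.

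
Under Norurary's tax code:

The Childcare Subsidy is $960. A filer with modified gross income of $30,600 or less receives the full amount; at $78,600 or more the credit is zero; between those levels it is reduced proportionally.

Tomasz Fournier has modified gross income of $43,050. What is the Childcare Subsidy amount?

$711

Childcare Subsidy: $43,050 is $12,450 into a $48,000 phase-out range, leaving 35,550/48,000 of the credit: $960 × 35,550/48,000 = $711.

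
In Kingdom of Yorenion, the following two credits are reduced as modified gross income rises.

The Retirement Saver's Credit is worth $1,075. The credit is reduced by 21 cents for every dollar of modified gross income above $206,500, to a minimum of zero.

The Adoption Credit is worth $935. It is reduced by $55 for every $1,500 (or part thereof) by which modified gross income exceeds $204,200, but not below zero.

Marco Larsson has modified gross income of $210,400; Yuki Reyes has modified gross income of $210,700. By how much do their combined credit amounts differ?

Marco ($210,400): Retirement Saver's Credit: 21% of the $3,900 excess over $206,500 is $819; credit = $1,075 − $819 = $256. Adoption Credit: income exceeds $204,200 by $6,200, which is 5 full-or-partial $1,500 increments; reduction = 5 × $55 = $275, leaving $660. total $256 + $660 = $916
Yuki ($210,700): Retirement Saver's Credit: 21% of the $4,200 excess over $206,500 is $882; credit = $1,075 − $882 = $193. Adoption Credit: income exceeds $204,200 by $6,500, which is 5 full-or-partial $1,500 increments; reduction = 5 × $55 = $275, leaving $660. total $193 + $660 = $853
Difference: |$916 − $853| = $63.

$63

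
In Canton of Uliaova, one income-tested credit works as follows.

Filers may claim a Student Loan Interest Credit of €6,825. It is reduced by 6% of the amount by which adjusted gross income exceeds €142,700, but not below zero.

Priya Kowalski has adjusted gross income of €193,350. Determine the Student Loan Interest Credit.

Student Loan Interest Credit: 6% of the €50,650 excess over €142,700 is €3,039; credit = €6,825 − €3,039 = €3,786.

€3,786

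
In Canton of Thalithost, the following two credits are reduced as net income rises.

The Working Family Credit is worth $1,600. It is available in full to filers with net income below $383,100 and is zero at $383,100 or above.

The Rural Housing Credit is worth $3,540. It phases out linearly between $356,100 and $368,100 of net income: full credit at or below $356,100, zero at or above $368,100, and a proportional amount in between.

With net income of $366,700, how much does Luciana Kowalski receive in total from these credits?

Working Family Credit: $366,700 is below the $383,100 cutoff, so the full $1,600 applies.
Rural Housing Credit: $366,700 is $10,600 into a $12,000 phase-out range, leaving 1,400/12,000 of the credit: $3,540 × 1,400/12,000 = $413.
Total: $1,600 + $413 = $2,013.

$2,013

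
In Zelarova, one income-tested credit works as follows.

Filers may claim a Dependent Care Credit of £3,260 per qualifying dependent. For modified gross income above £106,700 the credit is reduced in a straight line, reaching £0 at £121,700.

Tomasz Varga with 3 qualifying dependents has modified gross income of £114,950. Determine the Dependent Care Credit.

£4,401

Dependent Care Credit: base = 3 × £3,260 = £9,780. £114,950 is £8,250 into a £15,000 phase-out range, leaving 6,750/15,000 of the credit: £9,780 × 6,750/15,000 = £4,401.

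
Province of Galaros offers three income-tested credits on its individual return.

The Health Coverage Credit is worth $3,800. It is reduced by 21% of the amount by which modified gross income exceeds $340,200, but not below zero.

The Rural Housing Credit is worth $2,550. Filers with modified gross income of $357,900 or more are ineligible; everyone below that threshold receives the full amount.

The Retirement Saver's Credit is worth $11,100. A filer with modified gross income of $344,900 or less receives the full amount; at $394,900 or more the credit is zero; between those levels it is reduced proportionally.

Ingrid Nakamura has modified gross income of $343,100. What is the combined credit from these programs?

$16,841

Health Coverage Credit: 21% of the $2,900 excess over $340,200 is $609; credit = $3,800 − $609 = $3,191.
Rural Housing Credit: $343,100 is below the $357,900 cutoff, so the full $2,550 applies.
Retirement Saver's Credit: $343,100 is at or below the $344,900 threshold, so the full $11,100 applies.
Total: $3,191 + $2,550 + $11,100 = $16,841.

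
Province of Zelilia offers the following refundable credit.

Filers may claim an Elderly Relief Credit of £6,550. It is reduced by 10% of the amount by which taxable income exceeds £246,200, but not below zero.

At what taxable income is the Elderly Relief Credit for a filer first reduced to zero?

The credit falls by 10% of each pound above £246,200, so it reaches zero when the excess is £6,550 / 10% = £65,500: income = £246,200 + £65,500 = £311,700.

£311,700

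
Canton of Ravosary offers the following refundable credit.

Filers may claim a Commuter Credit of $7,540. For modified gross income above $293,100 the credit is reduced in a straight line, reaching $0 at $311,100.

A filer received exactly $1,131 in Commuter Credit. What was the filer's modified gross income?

$308,400

$1,131 is 1,131/7,540 of the full $7,540, so 6,409/7,540 of the $18,000 range has been used: income = $293,100 + $18,000 × 6,409/7,540 = $308,400.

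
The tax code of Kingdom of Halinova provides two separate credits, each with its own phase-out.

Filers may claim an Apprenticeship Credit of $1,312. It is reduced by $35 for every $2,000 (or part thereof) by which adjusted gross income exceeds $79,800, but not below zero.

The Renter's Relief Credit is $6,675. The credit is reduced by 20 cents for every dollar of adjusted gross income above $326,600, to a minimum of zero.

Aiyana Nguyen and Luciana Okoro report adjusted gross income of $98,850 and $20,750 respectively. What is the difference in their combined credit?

Aiyana ($98,850): Apprenticeship Credit: income exceeds $79,800 by $19,050, which is 10 full-or-partial $2,000 increments; reduction = 10 × $35 = $350, leaving $962. Renter's Relief Credit: $98,850 is at or below the $326,600 threshold, so the full $6,675 applies. total $962 + $6,675 = $7,637
Luciana ($20,750): Apprenticeship Credit: $20,750 is at or below the $79,800 threshold, so the full $1,312 applies. Renter's Relief Credit: $20,750 is at or below the $326,600 threshold, so the full $6,675 applies. total $1,312 + $6,675 = $7,987
Difference: |$7,637 − $7,987| = $350.

$350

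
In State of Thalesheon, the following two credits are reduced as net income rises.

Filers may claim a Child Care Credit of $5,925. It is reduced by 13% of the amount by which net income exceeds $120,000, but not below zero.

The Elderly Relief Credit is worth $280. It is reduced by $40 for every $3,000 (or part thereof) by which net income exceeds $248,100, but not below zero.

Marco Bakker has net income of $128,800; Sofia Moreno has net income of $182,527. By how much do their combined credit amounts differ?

Marco ($128,800): Child Care Credit: 13% of the $8,800 excess over $120,000 is $1,144; credit = $5,925 − $1,144 = $4,781. Elderly Relief Credit: $128,800 is at or below the $248,100 threshold, so the full $280 applies. total $4,781 + $280 = $5,061
Sofia ($182,527): Child Care Credit: 13% of the $62,527 excess over $120,000 is $8,128.51 ≥ base, so the credit is $0. Elderly Relief Credit: $182,527 is at or below the $248,100 threshold, so the full $280 applies. total $0 + $280 = $280
Difference: |$5,061 − $280| = $4,781.

$4,781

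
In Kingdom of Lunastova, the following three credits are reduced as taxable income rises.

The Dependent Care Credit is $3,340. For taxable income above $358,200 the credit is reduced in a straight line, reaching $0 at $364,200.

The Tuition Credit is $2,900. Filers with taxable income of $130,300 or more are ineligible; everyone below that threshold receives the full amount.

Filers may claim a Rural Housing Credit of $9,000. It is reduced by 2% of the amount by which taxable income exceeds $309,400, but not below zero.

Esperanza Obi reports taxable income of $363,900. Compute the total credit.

$8,077

Dependent Care Credit: $363,900 is $5,700 into a $6,000 phase-out range, leaving 300/6,000 of the credit: $3,340 × 300/6,000 = $167.
Tuition Credit: $363,900 meets or exceeds the $130,300 cutoff, so the credit is $0.
Rural Housing Credit: 2% of the $54,500 excess over $309,400 is $1,090; credit = $9,000 − $1,090 = $7,910.
Total: $167 + $0 + $7,910 = $8,077.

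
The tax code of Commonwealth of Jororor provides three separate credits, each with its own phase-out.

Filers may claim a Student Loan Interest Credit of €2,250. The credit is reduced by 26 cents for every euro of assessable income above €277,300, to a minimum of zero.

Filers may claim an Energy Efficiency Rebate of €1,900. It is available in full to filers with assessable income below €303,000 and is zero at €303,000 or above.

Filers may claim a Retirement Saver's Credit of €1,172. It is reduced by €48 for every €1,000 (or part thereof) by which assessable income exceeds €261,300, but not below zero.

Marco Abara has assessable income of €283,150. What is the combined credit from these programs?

Student Loan Interest Credit: 26% of the €5,850 excess over €277,300 is €1,521; credit = €2,250 − €1,521 = €729.
Energy Efficiency Rebate: €283,150 is below the €303,000 cutoff, so the full €1,900 applies.
Retirement Saver's Credit: income exceeds €261,300 by €21,850, which is 22 full-or-partial €1,000 increments; reduction = 22 × €48 = €1,056, leaving €116.
Total: €729 + €1,900 + €116 = €2,745.

€2,745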